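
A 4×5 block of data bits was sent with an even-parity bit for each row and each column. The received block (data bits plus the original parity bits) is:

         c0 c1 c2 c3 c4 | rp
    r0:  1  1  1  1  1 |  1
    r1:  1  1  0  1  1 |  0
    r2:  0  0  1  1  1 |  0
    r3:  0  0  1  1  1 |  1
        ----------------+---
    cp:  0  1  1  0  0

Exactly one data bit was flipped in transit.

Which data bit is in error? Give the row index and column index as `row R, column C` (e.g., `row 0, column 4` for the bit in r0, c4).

Recompute each row's even parity and compare to rp:
  r0: data parity 1, sent rp 1 → ok
  r1: data parity 0, sent rp 0 → ok
  r2: data parity 1, sent rp 0 → mismatch
  r3: data parity 1, sent rp 1 → ok
Recompute each column's even parity and compare to cp:
  c0: data parity 0, sent cp 0 → ok
  c1: data parity 0, sent cp 1 → mismatch
  c2: data parity 1, sent cp 1 → ok
  c3: data parity 0, sent cp 0 → ok
  c4: data parity 0, sent cp 0 → ok
Exactly one row (r2) and one column (c1) fail → the flipped bit is at their intersection.

row 2, column 1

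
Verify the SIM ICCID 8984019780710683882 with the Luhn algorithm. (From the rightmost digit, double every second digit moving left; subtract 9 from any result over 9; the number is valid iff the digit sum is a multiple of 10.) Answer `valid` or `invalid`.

From the right, keep odd positions and double even positions (subtract 9 from any doubled value over 9):
  doubled (positions 2,4,...): 7 6 3 2 0 5 2 8 9 → sum 42
  kept (positions 1,3,...): 2 8 8 0 7 8 9 0 8 8 → sum 58
Total = 100.
100 mod 10 = 0, so the number is valid.

valid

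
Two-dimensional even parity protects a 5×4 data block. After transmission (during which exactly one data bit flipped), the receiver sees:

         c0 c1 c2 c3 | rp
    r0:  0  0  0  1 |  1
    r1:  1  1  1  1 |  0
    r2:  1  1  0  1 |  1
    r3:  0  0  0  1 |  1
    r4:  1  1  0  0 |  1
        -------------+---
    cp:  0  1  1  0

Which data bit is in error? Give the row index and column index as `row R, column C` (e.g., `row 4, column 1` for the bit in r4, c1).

Recompute each row's even parity and compare to rp:
  r0: data parity 1, sent rp 1 → ok
  r1: data parity 0, sent rp 0 → ok
  r2: data parity 1, sent rp 1 → ok
  r3: data parity 1, sent rp 1 → ok
  r4: data parity 0, sent rp 1 → mismatch
Recompute each column's even parity and compare to cp:
  c0: data parity 1, sent cp 0 → mismatch
  c1: data parity 1, sent cp 1 → ok
  c2: data parity 1, sent cp 1 → ok
  c3: data parity 0, sent cp 0 → ok
Exactly one row (r4) and one column (c0) fail → the flipped bit is at their intersection.

row 4, column 0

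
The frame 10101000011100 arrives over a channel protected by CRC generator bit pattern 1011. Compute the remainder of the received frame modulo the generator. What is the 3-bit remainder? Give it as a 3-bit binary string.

110

Modulo-2 division of 10101000011100 by 1011:
  pos 0: 1010 XOR 1011 = 0001
  pos 3: 1100 XOR 1011 = 0111
  pos 4: 1110 XOR 1011 = 0101
  pos 5: 1010 XOR 1011 = 0001
  pos 8: 1111 XOR 1011 = 0100
  pos 9: 1000 XOR 1011 = 0011
Remainder = 110 (nonzero — an error is detected).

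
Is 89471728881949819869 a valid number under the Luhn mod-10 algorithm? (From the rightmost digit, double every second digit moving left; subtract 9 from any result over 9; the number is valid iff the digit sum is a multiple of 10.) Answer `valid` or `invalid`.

invalid

From the right, keep odd positions and double even positions (subtract 9 from any doubled value over 9):
  doubled (positions 2,4,...): 3 9 7 8 2 7 4 2 8 7 → sum 57
  kept (positions 1,3,...): 9 8 1 9 9 8 8 7 7 9 → sum 75
Total = 132.
132 mod 10 = 2, so the number is invalid.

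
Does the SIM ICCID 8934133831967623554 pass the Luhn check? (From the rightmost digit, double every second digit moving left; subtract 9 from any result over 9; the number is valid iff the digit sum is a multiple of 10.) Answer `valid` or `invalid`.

valid

From the right, keep odd positions and double even positions (subtract 9 from any doubled value over 9):
  doubled (positions 2,4,...): 1 6 3 3 2 7 6 8 9 → sum 45
  kept (positions 1,3,...): 4 5 2 7 9 3 3 1 3 8 → sum 45
Total = 90.
90 mod 10 = 0, so the number is valid.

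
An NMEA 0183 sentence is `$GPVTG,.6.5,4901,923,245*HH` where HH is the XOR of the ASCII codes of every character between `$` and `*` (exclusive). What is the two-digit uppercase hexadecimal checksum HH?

XOR the ASCII codes of the payload characters:
  'G' = 0x47 → acc = 0x47
  'P' = 0x50 → acc = 0x17
  'V' = 0x56 → acc = 0x41
  'T' = 0x54 → acc = 0x15
  'G' = 0x47 → acc = 0x52
  ',' = 0x2C → acc = 0x7E
  '.' = 0x2E → acc = 0x50
  '6' = 0x36 → acc = 0x66
  '.' = 0x2E → acc = 0x48
  '5' = 0x35 → acc = 0x7D
  ',' = 0x2C → acc = 0x51
  '4' = 0x34 → acc = 0x65
  '9' = 0x39 → acc = 0x5C
  '0' = 0x30 → acc = 0x6C
  '1' = 0x31 → acc = 0x5D
  ',' = 0x2C → acc = 0x71
  '9' = 0x39 → acc = 0x48
  '2' = 0x32 → acc = 0x7A
  '3' = 0x33 → acc = 0x49
  ',' = 0x2C → acc = 0x65
  '2' = 0x32 → acc = 0x57
  '4' = 0x34 → acc = 0x63
  '5' = 0x35 → acc = 0x56
Checksum = 0x56.

56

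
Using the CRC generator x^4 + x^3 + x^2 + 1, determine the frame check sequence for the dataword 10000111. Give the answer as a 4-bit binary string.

Append 4 zeros: 100001110000. Divide by 11101 (XOR where the leading bit is 1):
  pos 0: 10000 XOR 11101 = 01101
  pos 1: 11011 XOR 11101 = 00110
  pos 3: 11011 XOR 11101 = 00110
  pos 5: 11000 XOR 11101 = 00101
  pos 7: 10100 XOR 11101 = 01001
Remainder (last 4 bits) = 1001. This is the CRC / FCS.

1001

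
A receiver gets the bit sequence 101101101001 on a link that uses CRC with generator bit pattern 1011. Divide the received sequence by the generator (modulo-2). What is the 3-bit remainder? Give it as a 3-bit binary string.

000

Modulo-2 division of 101101101001 by 1011:
  pos 0: 1011 XOR 1011 = 0000
  pos 5: 1101 XOR 1011 = 0110
  pos 6: 1100 XOR 1011 = 0111
  pos 7: 1110 XOR 1011 = 0101
  pos 8: 1011 XOR 1011 = 0000
Remainder = 000 (zero — the frame passes the CRC check).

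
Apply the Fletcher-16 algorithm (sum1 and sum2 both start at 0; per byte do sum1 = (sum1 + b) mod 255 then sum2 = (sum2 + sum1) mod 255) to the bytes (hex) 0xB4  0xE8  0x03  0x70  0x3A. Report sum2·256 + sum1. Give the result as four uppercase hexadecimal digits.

4F4B

Running sums (mod 255):
  after byte 0 (0xB4): sum1=180, sum2=180
  after byte 1 (0xE8): sum1=157, sum2=82
  after byte 2 (0x03): sum1=160, sum2=242
  after byte 3 (0x70): sum1=17, sum2=4
  after byte 4 (0x3A): sum1=75, sum2=79
Checksum = sum2·256 + sum1 = 79·256 + 75 = 20299 = 0x4F4B.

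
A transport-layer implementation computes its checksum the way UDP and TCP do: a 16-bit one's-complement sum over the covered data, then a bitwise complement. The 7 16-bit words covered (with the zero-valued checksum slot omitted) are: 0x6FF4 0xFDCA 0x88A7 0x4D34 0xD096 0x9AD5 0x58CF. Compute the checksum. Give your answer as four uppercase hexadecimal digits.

F828

One's-complement addition (fold any carry out of bit 15 back into bit 0):
  0x6FF4 + 0xFDCA = 0x16DBE → wrap carry → 0x6DBF
  0x6DBF + 0x88A7 = 0x0F666
  0xF666 + 0x4D34 = 0x1439A → wrap carry → 0x439B
  0x439B + 0xD096 = 0x11431 → wrap carry → 0x1432
  0x1432 + 0x9AD5 = 0x0AF07
  0xAF07 + 0x58CF = 0x107D6 → wrap carry → 0x07D7
One's-complement sum = 0x07D7.
Checksum = ~0x07D7 & 0xFFFF = 0xF828.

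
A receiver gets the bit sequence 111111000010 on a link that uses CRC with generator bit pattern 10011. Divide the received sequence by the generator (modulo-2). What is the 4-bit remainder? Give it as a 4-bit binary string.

0011

Modulo-2 division of 111111000010 by 10011:
  pos 0: 11111 XOR 10011 = 01100
  pos 1: 11001 XOR 10011 = 01010
  pos 2: 10100 XOR 10011 = 00111
  pos 4: 11100 XOR 10011 = 01111
  pos 5: 11110 XOR 10011 = 01101
  pos 6: 11011 XOR 10011 = 01000
  pos 7: 10000 XOR 10011 = 00011
Remainder = 0011 (nonzero — an error is detected).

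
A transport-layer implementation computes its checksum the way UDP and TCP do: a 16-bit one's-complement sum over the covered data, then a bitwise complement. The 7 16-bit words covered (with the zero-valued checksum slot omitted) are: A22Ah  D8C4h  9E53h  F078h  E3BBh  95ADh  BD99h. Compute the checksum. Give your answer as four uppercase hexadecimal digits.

One's-complement addition (fold any carry out of bit 15 back into bit 0):
  0xA22A + 0xD8C4 = 0x17AEE → wrap carry → 0x7AEF
  0x7AEF + 0x9E53 = 0x11942 → wrap carry → 0x1943
  0x1943 + 0xF078 = 0x109BB → wrap carry → 0x09BC
  0x09BC + 0xE3BB = 0x0ED77
  0xED77 + 0x95AD = 0x18324 → wrap carry → 0x8325
  0x8325 + 0xBD99 = 0x140BE → wrap carry → 0x40BF
One's-complement sum = 0x40BF.
Checksum = ~0x40BF & 0xFFFF = 0xBF40.

BF40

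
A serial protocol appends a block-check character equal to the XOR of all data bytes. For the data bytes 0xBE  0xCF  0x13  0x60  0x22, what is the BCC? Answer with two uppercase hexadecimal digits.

XOR the bytes together:
  start with 0xBE
  0xBE ⊕ 0xCF = 0x71
  0x71 ⊕ 0x13 = 0x62
  0x62 ⊕ 0x60 = 0x02
  0x02 ⊕ 0x22 = 0x20

20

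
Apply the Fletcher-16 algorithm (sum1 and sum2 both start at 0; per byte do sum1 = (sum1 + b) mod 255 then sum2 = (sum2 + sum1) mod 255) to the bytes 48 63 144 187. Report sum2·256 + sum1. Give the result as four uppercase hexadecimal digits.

Running sums (mod 255):
  after byte 0 (48): sum1=48, sum2=48
  after byte 1 (63): sum1=111, sum2=159
  after byte 2 (144): sum1=0, sum2=159
  after byte 3 (187): sum1=187, sum2=91
Checksum = sum2·256 + sum1 = 91·256 + 187 = 23483 = 0x5BBB.

5BBB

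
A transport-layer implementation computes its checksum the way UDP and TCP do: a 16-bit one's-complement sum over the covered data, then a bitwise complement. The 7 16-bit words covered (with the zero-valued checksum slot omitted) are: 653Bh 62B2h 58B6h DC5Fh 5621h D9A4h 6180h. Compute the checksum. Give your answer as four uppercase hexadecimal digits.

71B5

One's-complement addition (fold any carry out of bit 15 back into bit 0):
  0x653B + 0x62B2 = 0x0C7ED
  0xC7ED + 0x58B6 = 0x120A3 → wrap carry → 0x20A4
  0x20A4 + 0xDC5F = 0x0FD03
  0xFD03 + 0x5621 = 0x15324 → wrap carry → 0x5325
  0x5325 + 0xD9A4 = 0x12CC9 → wrap carry → 0x2CCA
  0x2CCA + 0x6180 = 0x08E4A
One's-complement sum = 0x8E4A.
Checksum = ~0x8E4A & 0xFFFF = 0x71B5.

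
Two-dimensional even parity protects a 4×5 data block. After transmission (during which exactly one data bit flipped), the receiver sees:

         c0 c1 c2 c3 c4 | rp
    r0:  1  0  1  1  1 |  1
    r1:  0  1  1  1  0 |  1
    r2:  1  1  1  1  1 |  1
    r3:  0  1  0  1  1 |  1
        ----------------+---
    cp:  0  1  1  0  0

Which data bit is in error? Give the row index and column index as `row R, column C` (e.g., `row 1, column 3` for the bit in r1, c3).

Recompute each row's even parity and compare to rp:
  r0: data parity 0, sent rp 1 → mismatch
  r1: data parity 1, sent rp 1 → ok
  r2: data parity 1, sent rp 1 → ok
  r3: data parity 1, sent rp 1 → ok
Recompute each column's even parity and compare to cp:
  c0: data parity 0, sent cp 0 → ok
  c1: data parity 1, sent cp 1 → ok
  c2: data parity 1, sent cp 1 → ok
  c3: data parity 0, sent cp 0 → ok
  c4: data parity 1, sent cp 0 → mismatch
Exactly one row (r0) and one column (c4) fail → the flipped bit is at their intersection.

row 0, column 4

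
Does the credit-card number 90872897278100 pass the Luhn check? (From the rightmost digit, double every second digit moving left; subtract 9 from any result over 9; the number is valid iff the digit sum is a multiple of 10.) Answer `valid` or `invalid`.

From the right, keep odd positions and double even positions (subtract 9 from any doubled value over 9):
  doubled (positions 2,4,...): 0 7 4 9 4 7 9 → sum 40
  kept (positions 1,3,...): 0 1 7 7 8 7 0 → sum 30
Total = 70.
70 mod 10 = 0, so the number is valid.

valid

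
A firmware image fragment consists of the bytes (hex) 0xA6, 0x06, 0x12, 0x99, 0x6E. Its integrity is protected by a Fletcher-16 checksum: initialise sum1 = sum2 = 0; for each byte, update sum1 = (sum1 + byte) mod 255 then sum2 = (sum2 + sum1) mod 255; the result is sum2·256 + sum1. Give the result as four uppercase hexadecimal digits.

Running sums (mod 255):
  after byte 0 (0xA6): sum1=166, sum2=166
  after byte 1 (0x06): sum1=172, sum2=83
  after byte 2 (0x12): sum1=190, sum2=18
  after byte 3 (0x99): sum1=88, sum2=106
  after byte 4 (0x6E): sum1=198, sum2=49
Checksum = sum2·256 + sum1 = 49·256 + 198 = 12742 = 0x31C6.

31C6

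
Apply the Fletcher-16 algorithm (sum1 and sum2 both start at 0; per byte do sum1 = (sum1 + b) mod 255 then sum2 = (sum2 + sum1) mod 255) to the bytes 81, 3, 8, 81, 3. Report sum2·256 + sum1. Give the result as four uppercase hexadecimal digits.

Running sums (mod 255):
  after byte 0 (81): sum1=81, sum2=81
  after byte 1 (3): sum1=84, sum2=165
  after byte 2 (8): sum1=92, sum2=2
  after byte 3 (81): sum1=173, sum2=175
  after byte 4 (3): sum1=176, sum2=96
Checksum = sum2·256 + sum1 = 96·256 + 176 = 24752 = 0x60B0.

60B0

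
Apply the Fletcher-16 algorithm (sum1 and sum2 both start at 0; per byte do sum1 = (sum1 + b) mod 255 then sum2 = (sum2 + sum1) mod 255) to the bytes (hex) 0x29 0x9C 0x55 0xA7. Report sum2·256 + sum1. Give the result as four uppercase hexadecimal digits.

CCC2

Running sums (mod 255):
  after byte 0 (0x29): sum1=41, sum2=41
  after byte 1 (0x9C): sum1=197, sum2=238
  after byte 2 (0x55): sum1=27, sum2=10
  after byte 3 (0xA7): sum1=194, sum2=204
Checksum = sum2·256 + sum1 = 204·256 + 194 = 52418 = 0xCCC2.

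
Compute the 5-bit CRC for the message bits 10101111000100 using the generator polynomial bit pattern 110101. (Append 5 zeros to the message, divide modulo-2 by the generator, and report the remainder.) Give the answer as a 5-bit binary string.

00100

Append 5 zeros: 1010111100010000000. Divide by 110101 (XOR where the leading bit is 1):
  pos 0: 101011 XOR 110101 = 011110
  pos 1: 111101 XOR 110101 = 001000
  pos 3: 100010 XOR 110101 = 010111
  pos 4: 101110 XOR 110101 = 011011
  pos 5: 110110 XOR 110101 = 000011
  pos 9: 111000 XOR 110101 = 001101
  pos 11: 110100 XOR 110101 = 000001
Remainder (last 5 bits) = 00100. This is the CRC / FCS.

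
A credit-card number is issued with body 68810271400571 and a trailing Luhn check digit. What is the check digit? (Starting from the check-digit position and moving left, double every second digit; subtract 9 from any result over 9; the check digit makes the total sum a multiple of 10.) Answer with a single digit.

0

Partial digits right→left: 1 7 5 0 0 4 1 7 2 0 1 8 8 6
Double every second digit counting from the check-digit position (so the 1st, 3rd, 5th, ... of the partial from the right).
  doubled (with −9 where >9): 2 1 0 2 4 2 7 → sum 18
  kept as-is: 7 0 4 7 0 8 6 → sum 32
Total = 18 + 32 = 50.
Check digit = (10 − (50 mod 10)) mod 10 = 0.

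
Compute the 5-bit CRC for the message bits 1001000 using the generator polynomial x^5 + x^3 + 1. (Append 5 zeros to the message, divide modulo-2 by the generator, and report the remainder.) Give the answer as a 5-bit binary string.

Append 5 zeros: 100100000000. Divide by 101001 (XOR where the leading bit is 1):
  pos 0: 100100 XOR 101001 = 001101
  pos 2: 110100 XOR 101001 = 011101
  pos 3: 111010 XOR 101001 = 010011
  pos 4: 100110 XOR 101001 = 001111
  pos 6: 111100 XOR 101001 = 010101
Remainder (last 5 bits) = 10101. This is the CRC / FCS.

10101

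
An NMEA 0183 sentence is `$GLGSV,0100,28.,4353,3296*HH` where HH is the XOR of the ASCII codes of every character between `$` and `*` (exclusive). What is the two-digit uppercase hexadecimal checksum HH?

63

XOR the ASCII codes of the payload characters:
  'G' = 0x47 → acc = 0x47
  'L' = 0x4C → acc = 0x0B
  'G' = 0x47 → acc = 0x4C
  'S' = 0x53 → acc = 0x1F
  'V' = 0x56 → acc = 0x49
  ',' = 0x2C → acc = 0x65
  '0' = 0x30 → acc = 0x55
  '1' = 0x31 → acc = 0x64
  '0' = 0x30 → acc = 0x54
  '0' = 0x30 → acc = 0x64
  ',' = 0x2C → acc = 0x48
  '2' = 0x32 → acc = 0x7A
  '8' = 0x38 → acc = 0x42
  '.' = 0x2E → acc = 0x6C
  ',' = 0x2C → acc = 0x40
  '4' = 0x34 → acc = 0x74
  '3' = 0x33 → acc = 0x47
  '5' = 0x35 → acc = 0x72
  '3' = 0x33 → acc = 0x41
  ',' = 0x2C → acc = 0x6D
  '3' = 0x33 → acc = 0x5E
  '2' = 0x32 → acc = 0x6C
  '9' = 0x39 → acc = 0x55
  '6' = 0x36 → acc = 0x63
Checksum = 0x63.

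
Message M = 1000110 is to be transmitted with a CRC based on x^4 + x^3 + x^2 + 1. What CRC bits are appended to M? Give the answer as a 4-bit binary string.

0001

Append 4 zeros: 10001100000. Divide by 11101 (XOR where the leading bit is 1):
  pos 0: 10001 XOR 11101 = 01100
  pos 1: 11001 XOR 11101 = 00100
  pos 3: 10000 XOR 11101 = 01101
  pos 4: 11010 XOR 11101 = 00111
  pos 6: 11100 XOR 11101 = 00001
Remainder (last 4 bits) = 0001. This is the CRC / FCS.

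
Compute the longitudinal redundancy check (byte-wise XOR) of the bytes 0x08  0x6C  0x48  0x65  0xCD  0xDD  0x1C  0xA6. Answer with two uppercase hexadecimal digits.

XOR the bytes together:
  start with 0x08
  0x08 ⊕ 0x6C = 0x64
  0x64 ⊕ 0x48 = 0x2C
  0x2C ⊕ 0x65 = 0x49
  0x49 ⊕ 0xCD = 0x84
  0x84 ⊕ 0xDD = 0x59
  0x59 ⊕ 0x1C = 0x45
  0x45 ⊕ 0xA6 = 0xE3

E3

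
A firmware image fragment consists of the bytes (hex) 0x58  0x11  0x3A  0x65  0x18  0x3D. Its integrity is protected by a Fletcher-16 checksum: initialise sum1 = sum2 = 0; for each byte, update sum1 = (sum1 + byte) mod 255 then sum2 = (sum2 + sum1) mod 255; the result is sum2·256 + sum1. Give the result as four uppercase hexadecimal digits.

Running sums (mod 255):
  after byte 0 (0x58): sum1=88, sum2=88
  after byte 1 (0x11): sum1=105, sum2=193
  after byte 2 (0x3A): sum1=163, sum2=101
  after byte 3 (0x65): sum1=9, sum2=110
  after byte 4 (0x18): sum1=33, sum2=143
  after byte 5 (0x3D): sum1=94, sum2=237
Checksum = sum2·256 + sum1 = 237·256 + 94 = 60766 = 0xED5E.

ED5E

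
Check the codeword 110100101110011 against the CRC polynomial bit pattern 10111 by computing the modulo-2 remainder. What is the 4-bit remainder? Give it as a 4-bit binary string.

Modulo-2 division of 110100101110011 by 10111:
  pos 0: 11010 XOR 10111 = 01101
  pos 1: 11010 XOR 10111 = 01101
  pos 2: 11011 XOR 10111 = 01100
  pos 3: 11000 XOR 10111 = 01111
  pos 4: 11111 XOR 10111 = 01000
  pos 5: 10001 XOR 10111 = 00110
  pos 7: 11010 XOR 10111 = 01101
  pos 8: 11010 XOR 10111 = 01101
  pos 9: 11011 XOR 10111 = 01100
  pos 10: 11001 XOR 10111 = 01110
Remainder = 1110 (nonzero — an error is detected).

1110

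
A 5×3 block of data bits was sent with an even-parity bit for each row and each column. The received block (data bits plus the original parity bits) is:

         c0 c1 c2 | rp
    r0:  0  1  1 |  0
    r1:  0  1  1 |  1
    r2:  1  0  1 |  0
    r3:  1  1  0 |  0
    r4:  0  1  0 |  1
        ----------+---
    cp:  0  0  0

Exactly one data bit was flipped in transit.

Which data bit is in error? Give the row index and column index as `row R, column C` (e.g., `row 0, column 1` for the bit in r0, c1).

Recompute each row's even parity and compare to rp:
  r0: data parity 0, sent rp 0 → ok
  r1: data parity 0, sent rp 1 → mismatch
  r2: data parity 0, sent rp 0 → ok
  r3: data parity 0, sent rp 0 → ok
  r4: data parity 1, sent rp 1 → ok
Recompute each column's even parity and compare to cp:
  c0: data parity 0, sent cp 0 → ok
  c1: data parity 0, sent cp 0 → ok
  c2: data parity 1, sent cp 0 → mismatch
Exactly one row (r1) and one column (c2) fail → the flipped bit is at their intersection.

row 1, column 2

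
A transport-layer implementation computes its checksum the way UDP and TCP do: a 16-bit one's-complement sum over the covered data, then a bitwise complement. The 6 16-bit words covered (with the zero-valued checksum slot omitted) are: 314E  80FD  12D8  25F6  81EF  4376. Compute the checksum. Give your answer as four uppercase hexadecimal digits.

One's-complement addition (fold any carry out of bit 15 back into bit 0):
  0x314E + 0x80FD = 0x0B24B
  0xB24B + 0x12D8 = 0x0C523
  0xC523 + 0x25F6 = 0x0EB19
  0xEB19 + 0x81EF = 0x16D08 → wrap carry → 0x6D09
  0x6D09 + 0x4376 = 0x0B07F
One's-complement sum = 0xB07F.
Checksum = ~0xB07F & 0xFFFF = 0x4F80.

4F80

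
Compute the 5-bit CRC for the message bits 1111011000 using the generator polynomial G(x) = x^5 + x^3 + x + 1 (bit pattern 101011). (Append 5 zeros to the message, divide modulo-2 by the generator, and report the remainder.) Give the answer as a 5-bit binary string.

Append 5 zeros: 111101100000000. Divide by 101011 (XOR where the leading bit is 1):
  pos 0: 111101 XOR 101011 = 010110
  pos 1: 101101 XOR 101011 = 000110
  pos 4: 110000 XOR 101011 = 011011
  pos 5: 110110 XOR 101011 = 011101
  pos 6: 111010 XOR 101011 = 010001
  pos 7: 100010 XOR 101011 = 001001
  pos 9: 100100 XOR 101011 = 001111
Remainder (last 5 bits) = 01111. This is the CRC / FCS.

01111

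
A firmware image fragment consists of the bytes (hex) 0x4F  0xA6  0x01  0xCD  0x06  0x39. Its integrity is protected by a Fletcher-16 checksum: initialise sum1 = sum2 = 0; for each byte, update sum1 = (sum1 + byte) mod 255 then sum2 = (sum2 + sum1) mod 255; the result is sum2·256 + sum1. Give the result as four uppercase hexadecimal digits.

CF04

Running sums (mod 255):
  after byte 0 (0x4F): sum1=79, sum2=79
  after byte 1 (0xA6): sum1=245, sum2=69
  after byte 2 (0x01): sum1=246, sum2=60
  after byte 3 (0xCD): sum1=196, sum2=1
  after byte 4 (0x06): sum1=202, sum2=203
  after byte 5 (0x39): sum1=4, sum2=207
Checksum = sum2·256 + sum1 = 207·256 + 4 = 52996 = 0xCF04.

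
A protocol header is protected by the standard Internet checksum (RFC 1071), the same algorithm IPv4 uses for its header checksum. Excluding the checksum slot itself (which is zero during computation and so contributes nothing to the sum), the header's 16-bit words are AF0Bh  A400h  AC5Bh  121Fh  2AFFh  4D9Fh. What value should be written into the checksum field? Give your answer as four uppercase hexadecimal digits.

One's-complement addition (fold any carry out of bit 15 back into bit 0):
  0xAF0B + 0xA400 = 0x1530B → wrap carry → 0x530C
  0x530C + 0xAC5B = 0x0FF67
  0xFF67 + 0x121F = 0x11186 → wrap carry → 0x1187
  0x1187 + 0x2AFF = 0x03C86
  0x3C86 + 0x4D9F = 0x08A25
One's-complement sum = 0x8A25.
Checksum = ~0x8A25 & 0xFFFF = 0x75DA.

75DA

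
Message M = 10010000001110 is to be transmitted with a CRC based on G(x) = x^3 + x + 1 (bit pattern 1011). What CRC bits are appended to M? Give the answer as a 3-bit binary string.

101

Append 3 zeros: 10010000001110000. Divide by 1011 (XOR where the leading bit is 1):
  pos 0: 1001 XOR 1011 = 0010
  pos 2: 1000 XOR 1011 = 0011
  pos 4: 1100 XOR 1011 = 0111
  pos 5: 1110 XOR 1011 = 0101
  pos 6: 1010 XOR 1011 = 0001
  pos 9: 1111 XOR 1011 = 0100
  pos 10: 1000 XOR 1011 = 0011
  pos 12: 1100 XOR 1011 = 0111
  pos 13: 1110 XOR 1011 = 0101
Remainder (last 3 bits) = 101. This is the CRC / FCS.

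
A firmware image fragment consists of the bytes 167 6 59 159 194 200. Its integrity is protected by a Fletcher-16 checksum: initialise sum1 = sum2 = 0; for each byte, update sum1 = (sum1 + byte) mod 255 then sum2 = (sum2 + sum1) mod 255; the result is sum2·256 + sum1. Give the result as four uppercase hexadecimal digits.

2614

Running sums (mod 255):
  after byte 0 (167): sum1=167, sum2=167
  after byte 1 (6): sum1=173, sum2=85
  after byte 2 (59): sum1=232, sum2=62
  after byte 3 (159): sum1=136, sum2=198
  after byte 4 (194): sum1=75, sum2=18
  after byte 5 (200): sum1=20, sum2=38
Checksum = sum2·256 + sum1 = 38·256 + 20 = 9748 = 0x2614.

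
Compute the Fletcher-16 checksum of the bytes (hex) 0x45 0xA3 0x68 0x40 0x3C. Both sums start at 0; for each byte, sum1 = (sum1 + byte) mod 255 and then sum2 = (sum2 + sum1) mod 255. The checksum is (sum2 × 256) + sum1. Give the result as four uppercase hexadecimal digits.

DECD

Running sums (mod 255):
  after byte 0 (0x45): sum1=69, sum2=69
  after byte 1 (0xA3): sum1=232, sum2=46
  after byte 2 (0x68): sum1=81, sum2=127
  after byte 3 (0x40): sum1=145, sum2=17
  after byte 4 (0x3C): sum1=205, sum2=222
Checksum = sum2·256 + sum1 = 222·256 + 205 = 57037 = 0xDECD.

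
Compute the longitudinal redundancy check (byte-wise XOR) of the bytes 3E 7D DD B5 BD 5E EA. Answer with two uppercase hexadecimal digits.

22

XOR the bytes together:
  start with 0x3E
  0x3E ⊕ 0x7D = 0x43
  0x43 ⊕ 0xDD = 0x9E
  0x9E ⊕ 0xB5 = 0x2B
  0x2B ⊕ 0xBD = 0x96
  0x96 ⊕ 0x5E = 0xC8
  0xC8 ⊕ 0xEA = 0x22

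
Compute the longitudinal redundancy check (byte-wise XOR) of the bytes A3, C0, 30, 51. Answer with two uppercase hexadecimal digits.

02

XOR the bytes together:
  start with 0xA3
  0xA3 ⊕ 0xC0 = 0x63
  0x63 ⊕ 0x30 = 0x53
  0x53 ⊕ 0x51 = 0x02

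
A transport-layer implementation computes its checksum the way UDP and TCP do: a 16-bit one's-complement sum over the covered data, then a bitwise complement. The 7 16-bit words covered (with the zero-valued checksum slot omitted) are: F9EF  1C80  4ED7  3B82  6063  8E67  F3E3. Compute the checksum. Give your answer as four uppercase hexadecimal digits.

7C87

One's-complement addition (fold any carry out of bit 15 back into bit 0):
  0xF9EF + 0x1C80 = 0x1166F → wrap carry → 0x1670
  0x1670 + 0x4ED7 = 0x06547
  0x6547 + 0x3B82 = 0x0A0C9
  0xA0C9 + 0x6063 = 0x1012C → wrap carry → 0x012D
  0x012D + 0x8E67 = 0x08F94
  0x8F94 + 0xF3E3 = 0x18377 → wrap carry → 0x8378
One's-complement sum = 0x8378.
Checksum = ~0x8378 & 0xFFFF = 0x7C87.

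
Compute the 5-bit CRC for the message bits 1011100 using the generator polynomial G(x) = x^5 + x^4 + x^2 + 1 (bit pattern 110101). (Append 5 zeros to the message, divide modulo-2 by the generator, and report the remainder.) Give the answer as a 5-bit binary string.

Append 5 zeros: 101110000000. Divide by 110101 (XOR where the leading bit is 1):
  pos 0: 101110 XOR 110101 = 011011
  pos 1: 110110 XOR 110101 = 000011
  pos 5: 110000 XOR 110101 = 000101
Remainder (last 5 bits) = 01010. This is the CRC / FCS.

01010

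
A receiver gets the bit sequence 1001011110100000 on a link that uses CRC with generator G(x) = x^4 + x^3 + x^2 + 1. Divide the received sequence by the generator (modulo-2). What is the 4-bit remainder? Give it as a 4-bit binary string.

Modulo-2 division of 1001011110100000 by 11101:
  pos 0: 10010 XOR 11101 = 01111
  pos 1: 11111 XOR 11101 = 00010
  pos 4: 10111 XOR 11101 = 01010
  pos 5: 10100 XOR 11101 = 01001
  pos 6: 10011 XOR 11101 = 01110
  pos 7: 11100 XOR 11101 = 00001
  pos 11: 10000 XOR 11101 = 01101
Remainder = 1101 (nonzero — an error is detected).

1101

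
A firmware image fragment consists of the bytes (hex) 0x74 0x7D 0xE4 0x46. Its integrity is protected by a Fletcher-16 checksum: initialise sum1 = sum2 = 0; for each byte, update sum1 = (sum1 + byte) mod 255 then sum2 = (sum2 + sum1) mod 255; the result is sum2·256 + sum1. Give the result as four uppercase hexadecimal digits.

Running sums (mod 255):
  after byte 0 (0x74): sum1=116, sum2=116
  after byte 1 (0x7D): sum1=241, sum2=102
  after byte 2 (0xE4): sum1=214, sum2=61
  after byte 3 (0x46): sum1=29, sum2=90
Checksum = sum2·256 + sum1 = 90·256 + 29 = 23069 = 0x5A1D.

5A1D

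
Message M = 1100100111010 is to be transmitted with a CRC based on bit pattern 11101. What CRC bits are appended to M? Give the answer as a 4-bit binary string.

Append 4 zeros: 11001001110100000. Divide by 11101 (XOR where the leading bit is 1):
  pos 0: 11001 XOR 11101 = 00100
  pos 2: 10000 XOR 11101 = 01101
  pos 3: 11011 XOR 11101 = 00110
  pos 5: 11011 XOR 11101 = 00110
  pos 7: 11001 XOR 11101 = 00100
  pos 9: 10000 XOR 11101 = 01101
  pos 10: 11010 XOR 11101 = 00111
  pos 12: 11100 XOR 11101 = 00001
Remainder (last 4 bits) = 0001. This is the CRC / FCS.

0001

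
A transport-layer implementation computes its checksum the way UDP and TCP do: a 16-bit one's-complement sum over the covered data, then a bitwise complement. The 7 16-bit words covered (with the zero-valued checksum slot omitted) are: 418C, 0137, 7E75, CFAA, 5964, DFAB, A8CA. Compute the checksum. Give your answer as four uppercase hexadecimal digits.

8D41

One's-complement addition (fold any carry out of bit 15 back into bit 0):
  0x418C + 0x0137 = 0x042C3
  0x42C3 + 0x7E75 = 0x0C138
  0xC138 + 0xCFAA = 0x190E2 → wrap carry → 0x90E3
  0x90E3 + 0x5964 = 0x0EA47
  0xEA47 + 0xDFAB = 0x1C9F2 → wrap carry → 0xC9F3
  0xC9F3 + 0xA8CA = 0x172BD → wrap carry → 0x72BE
One's-complement sum = 0x72BE.
Checksum = ~0x72BE & 0xFFFF = 0x8D41.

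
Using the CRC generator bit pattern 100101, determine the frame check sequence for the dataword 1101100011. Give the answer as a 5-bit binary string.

Append 5 zeros: 110110001100000. Divide by 100101 (XOR where the leading bit is 1):
  pos 0: 110110 XOR 100101 = 010011
  pos 1: 100110 XOR 100101 = 000011
  pos 5: 110110 XOR 100101 = 010011
  pos 6: 100110 XOR 100101 = 000011
Remainder (last 5 bits) = 11000. This is the CRC / FCS.

11000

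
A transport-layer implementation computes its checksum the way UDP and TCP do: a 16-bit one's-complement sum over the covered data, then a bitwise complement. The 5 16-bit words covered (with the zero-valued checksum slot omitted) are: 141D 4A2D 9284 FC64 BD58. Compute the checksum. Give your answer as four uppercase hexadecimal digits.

5573

One's-complement addition (fold any carry out of bit 15 back into bit 0):
  0x141D + 0x4A2D = 0x05E4A
  0x5E4A + 0x9284 = 0x0F0CE
  0xF0CE + 0xFC64 = 0x1ED32 → wrap carry → 0xED33
  0xED33 + 0xBD58 = 0x1AA8B → wrap carry → 0xAA8C
One's-complement sum = 0xAA8C.
Checksum = ~0xAA8C & 0xFFFF = 0x5573.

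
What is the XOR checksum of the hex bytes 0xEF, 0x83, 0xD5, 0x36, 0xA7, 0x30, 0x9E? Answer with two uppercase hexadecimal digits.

86

XOR the bytes together:
  start with 0xEF
  0xEF ⊕ 0x83 = 0x6C
  0x6C ⊕ 0xD5 = 0xB9
  0xB9 ⊕ 0x36 = 0x8F
  0x8F ⊕ 0xA7 = 0x28
  0x28 ⊕ 0x30 = 0x18
  0x18 ⊕ 0x9E = 0x86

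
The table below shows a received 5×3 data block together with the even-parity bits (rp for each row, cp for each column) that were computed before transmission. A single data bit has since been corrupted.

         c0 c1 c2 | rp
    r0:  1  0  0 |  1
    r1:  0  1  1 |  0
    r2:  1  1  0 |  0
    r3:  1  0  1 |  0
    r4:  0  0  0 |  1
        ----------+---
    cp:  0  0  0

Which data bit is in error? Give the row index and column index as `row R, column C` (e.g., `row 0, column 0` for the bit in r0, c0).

row 4, column 0

Recompute each row's even parity and compare to rp:
  r0: data parity 1, sent rp 1 → ok
  r1: data parity 0, sent rp 0 → ok
  r2: data parity 0, sent rp 0 → ok
  r3: data parity 0, sent rp 0 → ok
  r4: data parity 0, sent rp 1 → mismatch
Recompute each column's even parity and compare to cp:
  c0: data parity 1, sent cp 0 → mismatch
  c1: data parity 0, sent cp 0 → ok
  c2: data parity 0, sent cp 0 → ok
Exactly one row (r4) and one column (c0) fail → the flipped bit is at their intersection.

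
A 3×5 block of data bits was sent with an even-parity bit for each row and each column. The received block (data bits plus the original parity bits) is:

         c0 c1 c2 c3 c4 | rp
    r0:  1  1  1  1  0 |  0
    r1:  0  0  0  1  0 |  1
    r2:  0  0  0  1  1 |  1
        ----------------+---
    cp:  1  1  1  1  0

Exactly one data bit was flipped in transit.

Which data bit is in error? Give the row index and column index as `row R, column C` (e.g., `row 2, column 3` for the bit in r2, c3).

row 2, column 4

Recompute each row's even parity and compare to rp:
  r0: data parity 0, sent rp 0 → ok
  r1: data parity 1, sent rp 1 → ok
  r2: data parity 0, sent rp 1 → mismatch
Recompute each column's even parity and compare to cp:
  c0: data parity 1, sent cp 1 → ok
  c1: data parity 1, sent cp 1 → ok
  c2: data parity 1, sent cp 1 → ok
  c3: data parity 1, sent cp 1 → ok
  c4: data parity 1, sent cp 0 → mismatch
Exactly one row (r2) and one column (c4) fail → the flipped bit is at their intersection.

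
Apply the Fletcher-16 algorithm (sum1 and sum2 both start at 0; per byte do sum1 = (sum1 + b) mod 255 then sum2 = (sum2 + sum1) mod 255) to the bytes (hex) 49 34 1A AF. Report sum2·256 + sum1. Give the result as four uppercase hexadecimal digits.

A547

Running sums (mod 255):
  after byte 0 (49): sum1=73, sum2=73
  after byte 1 (34): sum1=125, sum2=198
  after byte 2 (1A): sum1=151, sum2=94
  after byte 3 (AF): sum1=71, sum2=165
Checksum = sum2·256 + sum1 = 165·256 + 71 = 42311 = 0xA547.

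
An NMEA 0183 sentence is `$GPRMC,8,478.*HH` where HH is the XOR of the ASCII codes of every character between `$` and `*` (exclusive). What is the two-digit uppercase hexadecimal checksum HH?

66

XOR the ASCII codes of the payload characters:
  'G' = 0x47 → acc = 0x47
  'P' = 0x50 → acc = 0x17
  'R' = 0x52 → acc = 0x45
  'M' = 0x4D → acc = 0x08
  'C' = 0x43 → acc = 0x4B
  ',' = 0x2C → acc = 0x67
  '8' = 0x38 → acc = 0x5F
  ',' = 0x2C → acc = 0x73
  '4' = 0x34 → acc = 0x47
  '7' = 0x37 → acc = 0x70
  '8' = 0x38 → acc = 0x48
  '.' = 0x2E → acc = 0x66
Checksum = 0x66.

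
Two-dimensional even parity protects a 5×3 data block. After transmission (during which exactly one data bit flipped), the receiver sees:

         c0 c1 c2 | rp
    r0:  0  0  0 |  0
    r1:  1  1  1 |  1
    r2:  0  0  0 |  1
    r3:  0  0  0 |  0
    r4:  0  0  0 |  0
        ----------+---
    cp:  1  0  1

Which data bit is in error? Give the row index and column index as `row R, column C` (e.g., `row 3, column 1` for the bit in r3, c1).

row 2, column 1

Recompute each row's even parity and compare to rp:
  r0: data parity 0, sent rp 0 → ok
  r1: data parity 1, sent rp 1 → ok
  r2: data parity 0, sent rp 1 → mismatch
  r3: data parity 0, sent rp 0 → ok
  r4: data parity 0, sent rp 0 → ok
Recompute each column's even parity and compare to cp:
  c0: data parity 1, sent cp 1 → ok
  c1: data parity 1, sent cp 0 → mismatch
  c2: data parity 1, sent cp 1 → ok
Exactly one row (r2) and one column (c1) fail → the flipped bit is at their intersection.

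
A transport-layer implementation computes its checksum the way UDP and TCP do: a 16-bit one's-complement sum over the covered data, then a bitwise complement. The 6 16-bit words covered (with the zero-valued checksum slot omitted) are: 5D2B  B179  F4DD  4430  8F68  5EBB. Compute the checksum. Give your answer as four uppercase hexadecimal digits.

CA28

One's-complement addition (fold any carry out of bit 15 back into bit 0):
  0x5D2B + 0xB179 = 0x10EA4 → wrap carry → 0x0EA5
  0x0EA5 + 0xF4DD = 0x10382 → wrap carry → 0x0383
  0x0383 + 0x4430 = 0x047B3
  0x47B3 + 0x8F68 = 0x0D71B
  0xD71B + 0x5EBB = 0x135D6 → wrap carry → 0x35D7
One's-complement sum = 0x35D7.
Checksum = ~0x35D7 & 0xFFFF = 0xCA28.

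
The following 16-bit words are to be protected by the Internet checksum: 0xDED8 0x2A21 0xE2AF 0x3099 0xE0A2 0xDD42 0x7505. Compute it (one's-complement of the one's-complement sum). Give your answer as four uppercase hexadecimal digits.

One's-complement addition (fold any carry out of bit 15 back into bit 0):
  0xDED8 + 0x2A21 = 0x108F9 → wrap carry → 0x08FA
  0x08FA + 0xE2AF = 0x0EBA9
  0xEBA9 + 0x3099 = 0x11C42 → wrap carry → 0x1C43
  0x1C43 + 0xE0A2 = 0x0FCE5
  0xFCE5 + 0xDD42 = 0x1DA27 → wrap carry → 0xDA28
  0xDA28 + 0x7505 = 0x14F2D → wrap carry → 0x4F2E
One's-complement sum = 0x4F2E.
Checksum = ~0x4F2E & 0xFFFF = 0xB0D1.

B0D1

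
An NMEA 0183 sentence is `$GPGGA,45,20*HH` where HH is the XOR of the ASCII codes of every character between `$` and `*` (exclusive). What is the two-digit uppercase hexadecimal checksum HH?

55

XOR the ASCII codes of the payload characters:
  'G' = 0x47 → acc = 0x47
  'P' = 0x50 → acc = 0x17
  'G' = 0x47 → acc = 0x50
  'G' = 0x47 → acc = 0x17
  'A' = 0x41 → acc = 0x56
  ',' = 0x2C → acc = 0x7A
  '4' = 0x34 → acc = 0x4E
  '5' = 0x35 → acc = 0x7B
  ',' = 0x2C → acc = 0x57
  '2' = 0x32 → acc = 0x65
  '0' = 0x30 → acc = 0x55
Checksum = 0x55.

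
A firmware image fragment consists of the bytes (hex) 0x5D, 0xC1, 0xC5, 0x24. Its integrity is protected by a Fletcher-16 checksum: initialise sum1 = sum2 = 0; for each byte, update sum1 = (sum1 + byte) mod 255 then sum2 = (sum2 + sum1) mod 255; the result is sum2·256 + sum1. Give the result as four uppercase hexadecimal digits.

6A09

Running sums (mod 255):
  after byte 0 (0x5D): sum1=93, sum2=93
  after byte 1 (0xC1): sum1=31, sum2=124
  after byte 2 (0xC5): sum1=228, sum2=97
  after byte 3 (0x24): sum1=9, sum2=106
Checksum = sum2·256 + sum1 = 106·256 + 9 = 27145 = 0x6A09.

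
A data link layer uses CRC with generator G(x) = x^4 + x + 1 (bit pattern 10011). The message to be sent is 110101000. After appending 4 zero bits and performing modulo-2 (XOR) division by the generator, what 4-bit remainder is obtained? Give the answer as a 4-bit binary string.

Append 4 zeros: 1101010000000. Divide by 10011 (XOR where the leading bit is 1):
  pos 0: 11010 XOR 10011 = 01001
  pos 1: 10011 XOR 10011 = 00000
Remainder (last 4 bits) = 0000. This is the CRC / FCS.

0000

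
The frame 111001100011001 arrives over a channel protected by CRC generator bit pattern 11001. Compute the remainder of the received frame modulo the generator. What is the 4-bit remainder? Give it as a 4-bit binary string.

0010

Modulo-2 division of 111001100011001 by 11001:
  pos 0: 11100 XOR 11001 = 00101
  pos 2: 10111 XOR 11001 = 01110
  pos 3: 11100 XOR 11001 = 00101
  pos 5: 10100 XOR 11001 = 01101
  pos 6: 11011 XOR 11001 = 00010
  pos 9: 10100 XOR 11001 = 01101
  pos 10: 11011 XOR 11001 = 00010
Remainder = 0010 (nonzero — an error is detected).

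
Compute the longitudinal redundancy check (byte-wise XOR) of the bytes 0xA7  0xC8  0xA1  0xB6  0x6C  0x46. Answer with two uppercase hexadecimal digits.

XOR the bytes together:
  start with 0xA7
  0xA7 ⊕ 0xC8 = 0x6F
  0x6F ⊕ 0xA1 = 0xCE
  0xCE ⊕ 0xB6 = 0x78
  0x78 ⊕ 0x6C = 0x14
  0x14 ⊕ 0x46 = 0x52

52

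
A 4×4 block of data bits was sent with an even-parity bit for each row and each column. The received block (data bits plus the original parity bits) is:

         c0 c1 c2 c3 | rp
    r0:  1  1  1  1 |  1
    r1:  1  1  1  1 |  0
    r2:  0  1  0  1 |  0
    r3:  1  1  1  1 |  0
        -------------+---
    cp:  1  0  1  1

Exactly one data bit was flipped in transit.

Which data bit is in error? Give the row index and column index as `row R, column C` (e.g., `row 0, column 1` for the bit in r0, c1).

Recompute each row's even parity and compare to rp:
  r0: data parity 0, sent rp 1 → mismatch
  r1: data parity 0, sent rp 0 → ok
  r2: data parity 0, sent rp 0 → ok
  r3: data parity 0, sent rp 0 → ok
Recompute each column's even parity and compare to cp:
  c0: data parity 1, sent cp 1 → ok
  c1: data parity 0, sent cp 0 → ok
  c2: data parity 1, sent cp 1 → ok
  c3: data parity 0, sent cp 1 → mismatch
Exactly one row (r0) and one column (c3) fail → the flipped bit is at their intersection.

row 0, column 3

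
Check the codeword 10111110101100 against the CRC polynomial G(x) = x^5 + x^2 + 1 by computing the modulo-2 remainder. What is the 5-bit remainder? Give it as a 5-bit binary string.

Modulo-2 division of 10111110101100 by 100101:
  pos 0: 101111 XOR 100101 = 001010
  pos 2: 101010 XOR 100101 = 001111
  pos 4: 111110 XOR 100101 = 011011
  pos 5: 110111 XOR 100101 = 010010
  pos 6: 100101 XOR 100101 = 000000
Remainder = 00000 (zero — the frame passes the CRC check).

00000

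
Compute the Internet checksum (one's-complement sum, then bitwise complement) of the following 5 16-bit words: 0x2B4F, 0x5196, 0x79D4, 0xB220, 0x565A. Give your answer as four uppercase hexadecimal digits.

00CB

One's-complement addition (fold any carry out of bit 15 back into bit 0):
  0x2B4F + 0x5196 = 0x07CE5
  0x7CE5 + 0x79D4 = 0x0F6B9
  0xF6B9 + 0xB220 = 0x1A8D9 → wrap carry → 0xA8DA
  0xA8DA + 0x565A = 0x0FF34
One's-complement sum = 0xFF34.
Checksum = ~0xFF34 & 0xFFFF = 0x00CB.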